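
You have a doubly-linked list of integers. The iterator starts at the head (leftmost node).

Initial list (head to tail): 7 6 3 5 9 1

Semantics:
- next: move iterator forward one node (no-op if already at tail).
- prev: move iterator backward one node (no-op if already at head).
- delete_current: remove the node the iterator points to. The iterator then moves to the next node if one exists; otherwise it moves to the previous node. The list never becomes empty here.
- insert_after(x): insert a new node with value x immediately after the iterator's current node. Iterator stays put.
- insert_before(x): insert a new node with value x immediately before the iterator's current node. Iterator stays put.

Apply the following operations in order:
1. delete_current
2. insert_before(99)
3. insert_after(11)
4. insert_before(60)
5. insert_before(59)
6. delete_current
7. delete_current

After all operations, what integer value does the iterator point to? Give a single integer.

Answer: 3

Derivation:
After 1 (delete_current): list=[6, 3, 5, 9, 1] cursor@6
After 2 (insert_before(99)): list=[99, 6, 3, 5, 9, 1] cursor@6
After 3 (insert_after(11)): list=[99, 6, 11, 3, 5, 9, 1] cursor@6
After 4 (insert_before(60)): list=[99, 60, 6, 11, 3, 5, 9, 1] cursor@6
After 5 (insert_before(59)): list=[99, 60, 59, 6, 11, 3, 5, 9, 1] cursor@6
After 6 (delete_current): list=[99, 60, 59, 11, 3, 5, 9, 1] cursor@11
After 7 (delete_current): list=[99, 60, 59, 3, 5, 9, 1] cursor@3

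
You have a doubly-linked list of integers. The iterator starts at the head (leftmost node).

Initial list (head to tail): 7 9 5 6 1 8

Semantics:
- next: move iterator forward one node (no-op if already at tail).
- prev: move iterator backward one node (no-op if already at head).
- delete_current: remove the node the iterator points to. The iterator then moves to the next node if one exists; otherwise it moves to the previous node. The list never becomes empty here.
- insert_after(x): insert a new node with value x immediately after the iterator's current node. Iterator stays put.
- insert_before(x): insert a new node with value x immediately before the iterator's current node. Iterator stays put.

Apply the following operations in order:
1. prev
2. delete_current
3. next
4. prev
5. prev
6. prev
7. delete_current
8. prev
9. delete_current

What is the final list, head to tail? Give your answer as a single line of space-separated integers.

Answer: 6 1 8

Derivation:
After 1 (prev): list=[7, 9, 5, 6, 1, 8] cursor@7
After 2 (delete_current): list=[9, 5, 6, 1, 8] cursor@9
After 3 (next): list=[9, 5, 6, 1, 8] cursor@5
After 4 (prev): list=[9, 5, 6, 1, 8] cursor@9
After 5 (prev): list=[9, 5, 6, 1, 8] cursor@9
After 6 (prev): list=[9, 5, 6, 1, 8] cursor@9
After 7 (delete_current): list=[5, 6, 1, 8] cursor@5
After 8 (prev): list=[5, 6, 1, 8] cursor@5
After 9 (delete_current): list=[6, 1, 8] cursor@6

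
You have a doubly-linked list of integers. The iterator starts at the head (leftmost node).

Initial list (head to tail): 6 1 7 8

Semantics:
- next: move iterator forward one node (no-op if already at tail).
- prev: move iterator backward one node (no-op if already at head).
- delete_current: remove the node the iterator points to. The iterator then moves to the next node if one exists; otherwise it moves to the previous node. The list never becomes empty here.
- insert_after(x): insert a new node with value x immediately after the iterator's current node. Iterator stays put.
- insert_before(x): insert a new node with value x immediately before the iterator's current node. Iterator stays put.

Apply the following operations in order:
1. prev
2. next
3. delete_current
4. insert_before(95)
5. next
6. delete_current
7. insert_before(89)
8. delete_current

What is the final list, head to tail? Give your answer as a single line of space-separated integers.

After 1 (prev): list=[6, 1, 7, 8] cursor@6
After 2 (next): list=[6, 1, 7, 8] cursor@1
After 3 (delete_current): list=[6, 7, 8] cursor@7
After 4 (insert_before(95)): list=[6, 95, 7, 8] cursor@7
After 5 (next): list=[6, 95, 7, 8] cursor@8
After 6 (delete_current): list=[6, 95, 7] cursor@7
After 7 (insert_before(89)): list=[6, 95, 89, 7] cursor@7
After 8 (delete_current): list=[6, 95, 89] cursor@89

Answer: 6 95 89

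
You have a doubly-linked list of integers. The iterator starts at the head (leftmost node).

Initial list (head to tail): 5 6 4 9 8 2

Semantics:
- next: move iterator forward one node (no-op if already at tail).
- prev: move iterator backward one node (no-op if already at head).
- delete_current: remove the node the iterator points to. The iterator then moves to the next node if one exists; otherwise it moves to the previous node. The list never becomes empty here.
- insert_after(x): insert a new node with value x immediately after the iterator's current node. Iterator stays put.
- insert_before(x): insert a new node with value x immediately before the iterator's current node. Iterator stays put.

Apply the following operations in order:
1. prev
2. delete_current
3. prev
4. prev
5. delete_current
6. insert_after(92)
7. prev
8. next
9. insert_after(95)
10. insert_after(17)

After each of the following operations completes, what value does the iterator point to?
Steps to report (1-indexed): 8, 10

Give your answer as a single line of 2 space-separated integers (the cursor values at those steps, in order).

After 1 (prev): list=[5, 6, 4, 9, 8, 2] cursor@5
After 2 (delete_current): list=[6, 4, 9, 8, 2] cursor@6
After 3 (prev): list=[6, 4, 9, 8, 2] cursor@6
After 4 (prev): list=[6, 4, 9, 8, 2] cursor@6
After 5 (delete_current): list=[4, 9, 8, 2] cursor@4
After 6 (insert_after(92)): list=[4, 92, 9, 8, 2] cursor@4
After 7 (prev): list=[4, 92, 9, 8, 2] cursor@4
After 8 (next): list=[4, 92, 9, 8, 2] cursor@92
After 9 (insert_after(95)): list=[4, 92, 95, 9, 8, 2] cursor@92
After 10 (insert_after(17)): list=[4, 92, 17, 95, 9, 8, 2] cursor@92

Answer: 92 92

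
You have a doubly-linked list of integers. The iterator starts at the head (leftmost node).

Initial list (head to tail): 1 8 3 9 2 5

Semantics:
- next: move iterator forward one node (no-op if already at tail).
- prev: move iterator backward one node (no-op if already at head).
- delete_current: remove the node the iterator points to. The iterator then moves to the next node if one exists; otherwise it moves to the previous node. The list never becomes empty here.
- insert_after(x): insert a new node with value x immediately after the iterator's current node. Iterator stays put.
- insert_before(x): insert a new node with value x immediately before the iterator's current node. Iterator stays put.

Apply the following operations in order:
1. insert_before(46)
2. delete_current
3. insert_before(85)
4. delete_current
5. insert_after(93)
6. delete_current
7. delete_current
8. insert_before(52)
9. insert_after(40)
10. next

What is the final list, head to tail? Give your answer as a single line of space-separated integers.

After 1 (insert_before(46)): list=[46, 1, 8, 3, 9, 2, 5] cursor@1
After 2 (delete_current): list=[46, 8, 3, 9, 2, 5] cursor@8
After 3 (insert_before(85)): list=[46, 85, 8, 3, 9, 2, 5] cursor@8
After 4 (delete_current): list=[46, 85, 3, 9, 2, 5] cursor@3
After 5 (insert_after(93)): list=[46, 85, 3, 93, 9, 2, 5] cursor@3
After 6 (delete_current): list=[46, 85, 93, 9, 2, 5] cursor@93
After 7 (delete_current): list=[46, 85, 9, 2, 5] cursor@9
After 8 (insert_before(52)): list=[46, 85, 52, 9, 2, 5] cursor@9
After 9 (insert_after(40)): list=[46, 85, 52, 9, 40, 2, 5] cursor@9
After 10 (next): list=[46, 85, 52, 9, 40, 2, 5] cursor@40

Answer: 46 85 52 9 40 2 5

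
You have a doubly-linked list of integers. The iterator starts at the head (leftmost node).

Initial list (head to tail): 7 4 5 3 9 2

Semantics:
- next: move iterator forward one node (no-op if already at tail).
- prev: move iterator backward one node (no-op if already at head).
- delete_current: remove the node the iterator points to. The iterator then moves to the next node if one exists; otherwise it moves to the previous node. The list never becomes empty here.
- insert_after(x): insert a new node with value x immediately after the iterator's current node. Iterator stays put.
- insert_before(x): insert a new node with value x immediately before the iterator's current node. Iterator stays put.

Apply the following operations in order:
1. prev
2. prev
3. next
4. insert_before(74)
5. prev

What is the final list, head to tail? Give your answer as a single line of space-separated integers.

Answer: 7 74 4 5 3 9 2

Derivation:
After 1 (prev): list=[7, 4, 5, 3, 9, 2] cursor@7
After 2 (prev): list=[7, 4, 5, 3, 9, 2] cursor@7
After 3 (next): list=[7, 4, 5, 3, 9, 2] cursor@4
After 4 (insert_before(74)): list=[7, 74, 4, 5, 3, 9, 2] cursor@4
After 5 (prev): list=[7, 74, 4, 5, 3, 9, 2] cursor@74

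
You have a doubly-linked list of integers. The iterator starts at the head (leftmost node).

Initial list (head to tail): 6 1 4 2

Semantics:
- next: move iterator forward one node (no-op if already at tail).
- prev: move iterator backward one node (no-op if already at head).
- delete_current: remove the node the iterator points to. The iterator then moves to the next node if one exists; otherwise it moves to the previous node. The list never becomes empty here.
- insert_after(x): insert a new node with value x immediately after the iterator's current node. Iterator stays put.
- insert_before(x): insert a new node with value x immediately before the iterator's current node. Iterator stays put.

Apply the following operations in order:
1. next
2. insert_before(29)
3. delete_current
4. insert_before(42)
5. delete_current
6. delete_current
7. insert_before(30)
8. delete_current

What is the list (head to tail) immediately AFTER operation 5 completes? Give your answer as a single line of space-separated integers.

Answer: 6 29 42 2

Derivation:
After 1 (next): list=[6, 1, 4, 2] cursor@1
After 2 (insert_before(29)): list=[6, 29, 1, 4, 2] cursor@1
After 3 (delete_current): list=[6, 29, 4, 2] cursor@4
After 4 (insert_before(42)): list=[6, 29, 42, 4, 2] cursor@4
After 5 (delete_current): list=[6, 29, 42, 2] cursor@2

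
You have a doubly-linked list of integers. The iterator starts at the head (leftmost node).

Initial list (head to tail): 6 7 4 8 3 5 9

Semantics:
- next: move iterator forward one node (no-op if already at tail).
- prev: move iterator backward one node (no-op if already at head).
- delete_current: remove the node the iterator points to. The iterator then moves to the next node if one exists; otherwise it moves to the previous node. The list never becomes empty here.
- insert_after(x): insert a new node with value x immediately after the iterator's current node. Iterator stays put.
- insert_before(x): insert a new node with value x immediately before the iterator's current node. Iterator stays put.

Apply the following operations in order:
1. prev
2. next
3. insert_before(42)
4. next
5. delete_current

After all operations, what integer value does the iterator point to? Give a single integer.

Answer: 8

Derivation:
After 1 (prev): list=[6, 7, 4, 8, 3, 5, 9] cursor@6
After 2 (next): list=[6, 7, 4, 8, 3, 5, 9] cursor@7
After 3 (insert_before(42)): list=[6, 42, 7, 4, 8, 3, 5, 9] cursor@7
After 4 (next): list=[6, 42, 7, 4, 8, 3, 5, 9] cursor@4
After 5 (delete_current): list=[6, 42, 7, 8, 3, 5, 9] cursor@8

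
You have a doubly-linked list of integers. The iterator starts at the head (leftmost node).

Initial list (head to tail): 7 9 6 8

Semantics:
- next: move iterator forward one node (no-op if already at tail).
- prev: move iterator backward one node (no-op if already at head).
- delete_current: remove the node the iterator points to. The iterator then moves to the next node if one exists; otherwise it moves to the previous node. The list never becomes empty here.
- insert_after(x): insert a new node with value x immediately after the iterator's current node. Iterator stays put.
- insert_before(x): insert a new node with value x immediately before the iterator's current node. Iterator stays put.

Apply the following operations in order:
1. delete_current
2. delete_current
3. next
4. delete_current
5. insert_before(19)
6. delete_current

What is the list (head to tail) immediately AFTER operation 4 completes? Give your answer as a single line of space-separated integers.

After 1 (delete_current): list=[9, 6, 8] cursor@9
After 2 (delete_current): list=[6, 8] cursor@6
After 3 (next): list=[6, 8] cursor@8
After 4 (delete_current): list=[6] cursor@6

Answer: 6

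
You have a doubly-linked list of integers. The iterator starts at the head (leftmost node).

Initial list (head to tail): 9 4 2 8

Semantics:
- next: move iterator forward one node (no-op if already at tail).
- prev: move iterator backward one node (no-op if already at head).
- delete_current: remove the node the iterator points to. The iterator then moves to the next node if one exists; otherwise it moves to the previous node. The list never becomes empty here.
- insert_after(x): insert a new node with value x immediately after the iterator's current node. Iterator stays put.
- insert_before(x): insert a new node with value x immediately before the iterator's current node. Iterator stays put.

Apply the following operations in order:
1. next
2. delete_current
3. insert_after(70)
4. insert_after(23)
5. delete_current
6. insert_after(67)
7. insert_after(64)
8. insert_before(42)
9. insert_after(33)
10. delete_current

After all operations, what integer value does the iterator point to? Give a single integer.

After 1 (next): list=[9, 4, 2, 8] cursor@4
After 2 (delete_current): list=[9, 2, 8] cursor@2
After 3 (insert_after(70)): list=[9, 2, 70, 8] cursor@2
After 4 (insert_after(23)): list=[9, 2, 23, 70, 8] cursor@2
After 5 (delete_current): list=[9, 23, 70, 8] cursor@23
After 6 (insert_after(67)): list=[9, 23, 67, 70, 8] cursor@23
After 7 (insert_after(64)): list=[9, 23, 64, 67, 70, 8] cursor@23
After 8 (insert_before(42)): list=[9, 42, 23, 64, 67, 70, 8] cursor@23
After 9 (insert_after(33)): list=[9, 42, 23, 33, 64, 67, 70, 8] cursor@23
After 10 (delete_current): list=[9, 42, 33, 64, 67, 70, 8] cursor@33

Answer: 33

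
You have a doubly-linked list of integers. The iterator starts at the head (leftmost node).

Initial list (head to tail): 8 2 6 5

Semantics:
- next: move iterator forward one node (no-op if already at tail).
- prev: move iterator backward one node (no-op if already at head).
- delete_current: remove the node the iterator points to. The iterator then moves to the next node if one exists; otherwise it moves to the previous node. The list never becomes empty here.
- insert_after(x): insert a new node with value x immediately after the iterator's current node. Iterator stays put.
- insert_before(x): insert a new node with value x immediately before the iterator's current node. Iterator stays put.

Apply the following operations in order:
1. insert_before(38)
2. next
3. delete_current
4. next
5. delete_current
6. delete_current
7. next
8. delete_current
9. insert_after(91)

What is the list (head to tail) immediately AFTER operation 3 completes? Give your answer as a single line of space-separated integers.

After 1 (insert_before(38)): list=[38, 8, 2, 6, 5] cursor@8
After 2 (next): list=[38, 8, 2, 6, 5] cursor@2
After 3 (delete_current): list=[38, 8, 6, 5] cursor@6

Answer: 38 8 6 5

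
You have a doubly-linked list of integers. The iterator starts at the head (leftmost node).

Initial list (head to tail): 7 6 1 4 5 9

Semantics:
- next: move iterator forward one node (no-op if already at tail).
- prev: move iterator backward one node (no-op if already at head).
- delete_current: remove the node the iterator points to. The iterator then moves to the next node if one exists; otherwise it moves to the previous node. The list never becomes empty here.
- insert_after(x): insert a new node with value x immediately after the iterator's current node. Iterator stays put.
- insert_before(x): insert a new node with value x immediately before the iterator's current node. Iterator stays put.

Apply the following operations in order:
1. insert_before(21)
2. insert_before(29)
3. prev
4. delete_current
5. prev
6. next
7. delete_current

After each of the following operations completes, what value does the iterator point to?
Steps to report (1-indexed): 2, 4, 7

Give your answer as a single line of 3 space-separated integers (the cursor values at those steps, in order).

Answer: 7 7 6

Derivation:
After 1 (insert_before(21)): list=[21, 7, 6, 1, 4, 5, 9] cursor@7
After 2 (insert_before(29)): list=[21, 29, 7, 6, 1, 4, 5, 9] cursor@7
After 3 (prev): list=[21, 29, 7, 6, 1, 4, 5, 9] cursor@29
After 4 (delete_current): list=[21, 7, 6, 1, 4, 5, 9] cursor@7
After 5 (prev): list=[21, 7, 6, 1, 4, 5, 9] cursor@21
After 6 (next): list=[21, 7, 6, 1, 4, 5, 9] cursor@7
After 7 (delete_current): list=[21, 6, 1, 4, 5, 9] cursor@6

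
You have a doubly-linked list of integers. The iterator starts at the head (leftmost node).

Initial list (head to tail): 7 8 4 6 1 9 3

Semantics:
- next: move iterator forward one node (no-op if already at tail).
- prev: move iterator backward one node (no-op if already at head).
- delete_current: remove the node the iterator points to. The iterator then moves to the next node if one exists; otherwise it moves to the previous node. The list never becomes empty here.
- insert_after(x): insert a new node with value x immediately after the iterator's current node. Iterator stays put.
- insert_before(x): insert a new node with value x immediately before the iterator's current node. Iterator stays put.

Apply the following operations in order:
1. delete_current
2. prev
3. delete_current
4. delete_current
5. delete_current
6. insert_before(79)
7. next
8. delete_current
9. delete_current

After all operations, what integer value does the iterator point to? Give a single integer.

After 1 (delete_current): list=[8, 4, 6, 1, 9, 3] cursor@8
After 2 (prev): list=[8, 4, 6, 1, 9, 3] cursor@8
After 3 (delete_current): list=[4, 6, 1, 9, 3] cursor@4
After 4 (delete_current): list=[6, 1, 9, 3] cursor@6
After 5 (delete_current): list=[1, 9, 3] cursor@1
After 6 (insert_before(79)): list=[79, 1, 9, 3] cursor@1
After 7 (next): list=[79, 1, 9, 3] cursor@9
After 8 (delete_current): list=[79, 1, 3] cursor@3
After 9 (delete_current): list=[79, 1] cursor@1

Answer: 1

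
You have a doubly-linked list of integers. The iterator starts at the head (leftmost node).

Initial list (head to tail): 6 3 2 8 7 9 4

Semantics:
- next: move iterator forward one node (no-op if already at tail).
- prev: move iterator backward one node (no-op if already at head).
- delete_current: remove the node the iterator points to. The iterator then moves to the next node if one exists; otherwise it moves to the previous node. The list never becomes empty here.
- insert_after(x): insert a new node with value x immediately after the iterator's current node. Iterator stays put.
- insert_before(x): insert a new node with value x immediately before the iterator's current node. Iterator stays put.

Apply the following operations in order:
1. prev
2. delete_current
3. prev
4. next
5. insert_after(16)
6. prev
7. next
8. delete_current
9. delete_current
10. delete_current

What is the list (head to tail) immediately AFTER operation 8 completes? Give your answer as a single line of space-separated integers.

Answer: 3 16 8 7 9 4

Derivation:
After 1 (prev): list=[6, 3, 2, 8, 7, 9, 4] cursor@6
After 2 (delete_current): list=[3, 2, 8, 7, 9, 4] cursor@3
After 3 (prev): list=[3, 2, 8, 7, 9, 4] cursor@3
After 4 (next): list=[3, 2, 8, 7, 9, 4] cursor@2
After 5 (insert_after(16)): list=[3, 2, 16, 8, 7, 9, 4] cursor@2
After 6 (prev): list=[3, 2, 16, 8, 7, 9, 4] cursor@3
After 7 (next): list=[3, 2, 16, 8, 7, 9, 4] cursor@2
After 8 (delete_current): list=[3, 16, 8, 7, 9, 4] cursor@16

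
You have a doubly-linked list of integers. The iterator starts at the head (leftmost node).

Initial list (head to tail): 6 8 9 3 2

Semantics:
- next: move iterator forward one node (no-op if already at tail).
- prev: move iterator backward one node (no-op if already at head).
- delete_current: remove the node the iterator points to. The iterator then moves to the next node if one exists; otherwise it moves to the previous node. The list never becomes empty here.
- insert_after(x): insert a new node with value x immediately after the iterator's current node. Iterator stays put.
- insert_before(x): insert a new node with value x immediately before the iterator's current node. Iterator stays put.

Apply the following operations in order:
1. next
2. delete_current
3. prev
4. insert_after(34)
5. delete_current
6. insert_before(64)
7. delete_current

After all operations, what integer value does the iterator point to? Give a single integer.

Answer: 9

Derivation:
After 1 (next): list=[6, 8, 9, 3, 2] cursor@8
After 2 (delete_current): list=[6, 9, 3, 2] cursor@9
After 3 (prev): list=[6, 9, 3, 2] cursor@6
After 4 (insert_after(34)): list=[6, 34, 9, 3, 2] cursor@6
After 5 (delete_current): list=[34, 9, 3, 2] cursor@34
After 6 (insert_before(64)): list=[64, 34, 9, 3, 2] cursor@34
After 7 (delete_current): list=[64, 9, 3, 2] cursor@9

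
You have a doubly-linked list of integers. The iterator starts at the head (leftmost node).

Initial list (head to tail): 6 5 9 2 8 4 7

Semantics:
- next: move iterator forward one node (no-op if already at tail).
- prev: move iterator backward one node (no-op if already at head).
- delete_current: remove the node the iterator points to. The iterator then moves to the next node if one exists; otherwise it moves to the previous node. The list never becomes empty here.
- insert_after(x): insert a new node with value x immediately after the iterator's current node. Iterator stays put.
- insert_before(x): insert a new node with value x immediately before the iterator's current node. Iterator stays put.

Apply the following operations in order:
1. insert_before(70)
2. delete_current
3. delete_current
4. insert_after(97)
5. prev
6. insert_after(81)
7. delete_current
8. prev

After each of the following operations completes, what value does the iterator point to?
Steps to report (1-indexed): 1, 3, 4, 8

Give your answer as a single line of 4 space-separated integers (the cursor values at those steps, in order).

After 1 (insert_before(70)): list=[70, 6, 5, 9, 2, 8, 4, 7] cursor@6
After 2 (delete_current): list=[70, 5, 9, 2, 8, 4, 7] cursor@5
After 3 (delete_current): list=[70, 9, 2, 8, 4, 7] cursor@9
After 4 (insert_after(97)): list=[70, 9, 97, 2, 8, 4, 7] cursor@9
After 5 (prev): list=[70, 9, 97, 2, 8, 4, 7] cursor@70
After 6 (insert_after(81)): list=[70, 81, 9, 97, 2, 8, 4, 7] cursor@70
After 7 (delete_current): list=[81, 9, 97, 2, 8, 4, 7] cursor@81
After 8 (prev): list=[81, 9, 97, 2, 8, 4, 7] cursor@81

Answer: 6 9 9 81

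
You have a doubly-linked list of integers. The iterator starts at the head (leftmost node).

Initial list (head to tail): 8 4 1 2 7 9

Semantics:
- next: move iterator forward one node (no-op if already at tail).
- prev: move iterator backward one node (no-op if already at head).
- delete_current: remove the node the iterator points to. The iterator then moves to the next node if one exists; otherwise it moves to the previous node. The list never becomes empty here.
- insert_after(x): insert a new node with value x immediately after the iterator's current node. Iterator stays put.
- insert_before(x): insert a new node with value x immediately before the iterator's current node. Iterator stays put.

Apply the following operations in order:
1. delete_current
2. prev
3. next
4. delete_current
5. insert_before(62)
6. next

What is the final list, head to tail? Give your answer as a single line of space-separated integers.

Answer: 4 62 2 7 9

Derivation:
After 1 (delete_current): list=[4, 1, 2, 7, 9] cursor@4
After 2 (prev): list=[4, 1, 2, 7, 9] cursor@4
After 3 (next): list=[4, 1, 2, 7, 9] cursor@1
After 4 (delete_current): list=[4, 2, 7, 9] cursor@2
After 5 (insert_before(62)): list=[4, 62, 2, 7, 9] cursor@2
After 6 (next): list=[4, 62, 2, 7, 9] cursor@7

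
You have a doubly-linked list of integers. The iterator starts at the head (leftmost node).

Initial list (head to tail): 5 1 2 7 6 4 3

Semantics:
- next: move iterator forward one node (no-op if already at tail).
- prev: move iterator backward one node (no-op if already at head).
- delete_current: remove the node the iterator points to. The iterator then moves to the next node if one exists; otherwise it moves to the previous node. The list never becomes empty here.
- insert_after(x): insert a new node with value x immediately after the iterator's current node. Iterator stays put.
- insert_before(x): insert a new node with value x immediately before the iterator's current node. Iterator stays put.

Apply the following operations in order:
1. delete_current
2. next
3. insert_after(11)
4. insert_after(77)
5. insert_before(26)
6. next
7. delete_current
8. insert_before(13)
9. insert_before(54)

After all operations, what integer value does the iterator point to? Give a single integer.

Answer: 11

Derivation:
After 1 (delete_current): list=[1, 2, 7, 6, 4, 3] cursor@1
After 2 (next): list=[1, 2, 7, 6, 4, 3] cursor@2
After 3 (insert_after(11)): list=[1, 2, 11, 7, 6, 4, 3] cursor@2
After 4 (insert_after(77)): list=[1, 2, 77, 11, 7, 6, 4, 3] cursor@2
After 5 (insert_before(26)): list=[1, 26, 2, 77, 11, 7, 6, 4, 3] cursor@2
After 6 (next): list=[1, 26, 2, 77, 11, 7, 6, 4, 3] cursor@77
After 7 (delete_current): list=[1, 26, 2, 11, 7, 6, 4, 3] cursor@11
After 8 (insert_before(13)): list=[1, 26, 2, 13, 11, 7, 6, 4, 3] cursor@11
After 9 (insert_before(54)): list=[1, 26, 2, 13, 54, 11, 7, 6, 4, 3] cursor@11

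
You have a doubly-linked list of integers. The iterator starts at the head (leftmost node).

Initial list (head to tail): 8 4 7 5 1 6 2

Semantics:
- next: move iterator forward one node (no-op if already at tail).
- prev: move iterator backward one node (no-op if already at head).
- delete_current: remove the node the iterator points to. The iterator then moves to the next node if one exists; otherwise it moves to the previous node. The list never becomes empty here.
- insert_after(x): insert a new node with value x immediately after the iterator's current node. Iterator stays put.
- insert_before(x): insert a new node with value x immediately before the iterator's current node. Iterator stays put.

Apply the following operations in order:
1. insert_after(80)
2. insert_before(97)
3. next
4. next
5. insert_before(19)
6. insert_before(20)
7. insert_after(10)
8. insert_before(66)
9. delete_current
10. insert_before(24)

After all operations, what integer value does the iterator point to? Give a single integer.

Answer: 10

Derivation:
After 1 (insert_after(80)): list=[8, 80, 4, 7, 5, 1, 6, 2] cursor@8
After 2 (insert_before(97)): list=[97, 8, 80, 4, 7, 5, 1, 6, 2] cursor@8
After 3 (next): list=[97, 8, 80, 4, 7, 5, 1, 6, 2] cursor@80
After 4 (next): list=[97, 8, 80, 4, 7, 5, 1, 6, 2] cursor@4
After 5 (insert_before(19)): list=[97, 8, 80, 19, 4, 7, 5, 1, 6, 2] cursor@4
After 6 (insert_before(20)): list=[97, 8, 80, 19, 20, 4, 7, 5, 1, 6, 2] cursor@4
After 7 (insert_after(10)): list=[97, 8, 80, 19, 20, 4, 10, 7, 5, 1, 6, 2] cursor@4
After 8 (insert_before(66)): list=[97, 8, 80, 19, 20, 66, 4, 10, 7, 5, 1, 6, 2] cursor@4
After 9 (delete_current): list=[97, 8, 80, 19, 20, 66, 10, 7, 5, 1, 6, 2] cursor@10
After 10 (insert_before(24)): list=[97, 8, 80, 19, 20, 66, 24, 10, 7, 5, 1, 6, 2] cursor@10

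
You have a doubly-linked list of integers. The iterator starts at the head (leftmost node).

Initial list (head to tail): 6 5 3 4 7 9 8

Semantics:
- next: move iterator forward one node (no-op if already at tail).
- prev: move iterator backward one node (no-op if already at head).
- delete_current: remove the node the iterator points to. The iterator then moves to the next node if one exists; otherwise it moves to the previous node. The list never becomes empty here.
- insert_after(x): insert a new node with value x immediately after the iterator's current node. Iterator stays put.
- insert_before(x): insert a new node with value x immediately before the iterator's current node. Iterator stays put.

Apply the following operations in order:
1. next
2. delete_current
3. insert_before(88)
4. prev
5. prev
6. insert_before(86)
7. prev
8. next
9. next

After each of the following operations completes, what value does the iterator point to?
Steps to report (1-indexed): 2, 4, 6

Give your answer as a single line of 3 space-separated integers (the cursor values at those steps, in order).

Answer: 3 88 6

Derivation:
After 1 (next): list=[6, 5, 3, 4, 7, 9, 8] cursor@5
After 2 (delete_current): list=[6, 3, 4, 7, 9, 8] cursor@3
After 3 (insert_before(88)): list=[6, 88, 3, 4, 7, 9, 8] cursor@3
After 4 (prev): list=[6, 88, 3, 4, 7, 9, 8] cursor@88
After 5 (prev): list=[6, 88, 3, 4, 7, 9, 8] cursor@6
After 6 (insert_before(86)): list=[86, 6, 88, 3, 4, 7, 9, 8] cursor@6
After 7 (prev): list=[86, 6, 88, 3, 4, 7, 9, 8] cursor@86
After 8 (next): list=[86, 6, 88, 3, 4, 7, 9, 8] cursor@6
After 9 (next): list=[86, 6, 88, 3, 4, 7, 9, 8] cursor@88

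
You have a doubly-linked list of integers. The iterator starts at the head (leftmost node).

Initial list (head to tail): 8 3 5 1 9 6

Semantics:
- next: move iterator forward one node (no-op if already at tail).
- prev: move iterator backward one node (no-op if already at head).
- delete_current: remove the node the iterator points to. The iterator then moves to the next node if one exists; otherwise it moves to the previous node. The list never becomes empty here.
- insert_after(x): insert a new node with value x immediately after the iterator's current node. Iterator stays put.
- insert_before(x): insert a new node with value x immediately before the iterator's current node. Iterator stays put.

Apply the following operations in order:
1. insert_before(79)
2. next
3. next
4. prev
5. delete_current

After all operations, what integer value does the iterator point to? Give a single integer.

Answer: 5

Derivation:
After 1 (insert_before(79)): list=[79, 8, 3, 5, 1, 9, 6] cursor@8
After 2 (next): list=[79, 8, 3, 5, 1, 9, 6] cursor@3
After 3 (next): list=[79, 8, 3, 5, 1, 9, 6] cursor@5
After 4 (prev): list=[79, 8, 3, 5, 1, 9, 6] cursor@3
After 5 (delete_current): list=[79, 8, 5, 1, 9, 6] cursor@5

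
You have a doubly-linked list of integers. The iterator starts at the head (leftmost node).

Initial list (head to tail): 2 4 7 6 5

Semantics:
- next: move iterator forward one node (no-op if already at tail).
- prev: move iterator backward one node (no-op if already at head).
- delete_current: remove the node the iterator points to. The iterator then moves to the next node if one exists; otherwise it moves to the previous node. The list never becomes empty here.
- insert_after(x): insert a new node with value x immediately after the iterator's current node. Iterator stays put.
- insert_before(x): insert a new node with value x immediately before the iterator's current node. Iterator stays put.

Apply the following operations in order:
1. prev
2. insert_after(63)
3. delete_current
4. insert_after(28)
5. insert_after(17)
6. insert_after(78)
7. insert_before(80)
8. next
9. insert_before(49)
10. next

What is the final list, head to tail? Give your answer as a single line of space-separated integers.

After 1 (prev): list=[2, 4, 7, 6, 5] cursor@2
After 2 (insert_after(63)): list=[2, 63, 4, 7, 6, 5] cursor@2
After 3 (delete_current): list=[63, 4, 7, 6, 5] cursor@63
After 4 (insert_after(28)): list=[63, 28, 4, 7, 6, 5] cursor@63
After 5 (insert_after(17)): list=[63, 17, 28, 4, 7, 6, 5] cursor@63
After 6 (insert_after(78)): list=[63, 78, 17, 28, 4, 7, 6, 5] cursor@63
After 7 (insert_before(80)): list=[80, 63, 78, 17, 28, 4, 7, 6, 5] cursor@63
After 8 (next): list=[80, 63, 78, 17, 28, 4, 7, 6, 5] cursor@78
After 9 (insert_before(49)): list=[80, 63, 49, 78, 17, 28, 4, 7, 6, 5] cursor@78
After 10 (next): list=[80, 63, 49, 78, 17, 28, 4, 7, 6, 5] cursor@17

Answer: 80 63 49 78 17 28 4 7 6 5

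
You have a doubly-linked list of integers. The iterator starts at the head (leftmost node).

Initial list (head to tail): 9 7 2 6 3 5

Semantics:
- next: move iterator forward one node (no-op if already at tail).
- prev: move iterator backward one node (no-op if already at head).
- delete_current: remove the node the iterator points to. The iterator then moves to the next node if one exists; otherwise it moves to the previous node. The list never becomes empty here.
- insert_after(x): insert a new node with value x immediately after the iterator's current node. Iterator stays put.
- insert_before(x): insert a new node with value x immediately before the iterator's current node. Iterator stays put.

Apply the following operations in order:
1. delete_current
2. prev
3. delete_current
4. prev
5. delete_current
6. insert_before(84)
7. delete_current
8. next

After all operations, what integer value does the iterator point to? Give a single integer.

Answer: 5

Derivation:
After 1 (delete_current): list=[7, 2, 6, 3, 5] cursor@7
After 2 (prev): list=[7, 2, 6, 3, 5] cursor@7
After 3 (delete_current): list=[2, 6, 3, 5] cursor@2
After 4 (prev): list=[2, 6, 3, 5] cursor@2
After 5 (delete_current): list=[6, 3, 5] cursor@6
After 6 (insert_before(84)): list=[84, 6, 3, 5] cursor@6
After 7 (delete_current): list=[84, 3, 5] cursor@3
After 8 (next): list=[84, 3, 5] cursor@5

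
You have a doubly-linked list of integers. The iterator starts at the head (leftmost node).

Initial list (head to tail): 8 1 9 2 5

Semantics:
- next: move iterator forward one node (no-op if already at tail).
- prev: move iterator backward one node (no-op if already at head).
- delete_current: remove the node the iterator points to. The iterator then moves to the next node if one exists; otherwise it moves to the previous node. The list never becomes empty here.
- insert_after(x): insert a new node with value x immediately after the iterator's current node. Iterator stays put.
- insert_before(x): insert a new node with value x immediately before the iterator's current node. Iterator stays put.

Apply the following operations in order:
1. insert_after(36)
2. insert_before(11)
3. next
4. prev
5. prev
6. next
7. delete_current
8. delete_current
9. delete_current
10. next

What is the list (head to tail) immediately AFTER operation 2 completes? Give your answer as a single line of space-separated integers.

After 1 (insert_after(36)): list=[8, 36, 1, 9, 2, 5] cursor@8
After 2 (insert_before(11)): list=[11, 8, 36, 1, 9, 2, 5] cursor@8

Answer: 11 8 36 1 9 2 5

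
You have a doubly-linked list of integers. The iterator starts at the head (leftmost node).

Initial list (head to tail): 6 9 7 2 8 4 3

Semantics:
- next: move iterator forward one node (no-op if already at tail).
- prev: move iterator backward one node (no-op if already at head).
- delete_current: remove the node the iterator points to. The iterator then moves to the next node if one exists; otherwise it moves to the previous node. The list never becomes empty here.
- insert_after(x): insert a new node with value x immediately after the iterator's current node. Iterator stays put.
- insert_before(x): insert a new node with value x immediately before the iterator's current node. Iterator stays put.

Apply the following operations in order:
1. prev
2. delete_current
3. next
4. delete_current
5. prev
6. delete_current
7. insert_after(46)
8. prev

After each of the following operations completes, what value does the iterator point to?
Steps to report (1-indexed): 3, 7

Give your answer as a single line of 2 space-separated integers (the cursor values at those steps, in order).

After 1 (prev): list=[6, 9, 7, 2, 8, 4, 3] cursor@6
After 2 (delete_current): list=[9, 7, 2, 8, 4, 3] cursor@9
After 3 (next): list=[9, 7, 2, 8, 4, 3] cursor@7
After 4 (delete_current): list=[9, 2, 8, 4, 3] cursor@2
After 5 (prev): list=[9, 2, 8, 4, 3] cursor@9
After 6 (delete_current): list=[2, 8, 4, 3] cursor@2
After 7 (insert_after(46)): list=[2, 46, 8, 4, 3] cursor@2
After 8 (prev): list=[2, 46, 8, 4, 3] cursor@2

Answer: 7 2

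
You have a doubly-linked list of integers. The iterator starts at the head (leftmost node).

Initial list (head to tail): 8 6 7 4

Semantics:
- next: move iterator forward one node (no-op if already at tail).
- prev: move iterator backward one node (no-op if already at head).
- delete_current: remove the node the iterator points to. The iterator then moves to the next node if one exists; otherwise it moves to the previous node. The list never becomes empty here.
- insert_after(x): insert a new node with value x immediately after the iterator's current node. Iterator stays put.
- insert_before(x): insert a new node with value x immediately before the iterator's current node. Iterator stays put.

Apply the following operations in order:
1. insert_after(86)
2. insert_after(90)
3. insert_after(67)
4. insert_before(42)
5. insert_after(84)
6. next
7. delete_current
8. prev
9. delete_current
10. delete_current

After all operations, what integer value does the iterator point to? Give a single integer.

After 1 (insert_after(86)): list=[8, 86, 6, 7, 4] cursor@8
After 2 (insert_after(90)): list=[8, 90, 86, 6, 7, 4] cursor@8
After 3 (insert_after(67)): list=[8, 67, 90, 86, 6, 7, 4] cursor@8
After 4 (insert_before(42)): list=[42, 8, 67, 90, 86, 6, 7, 4] cursor@8
After 5 (insert_after(84)): list=[42, 8, 84, 67, 90, 86, 6, 7, 4] cursor@8
After 6 (next): list=[42, 8, 84, 67, 90, 86, 6, 7, 4] cursor@84
After 7 (delete_current): list=[42, 8, 67, 90, 86, 6, 7, 4] cursor@67
After 8 (prev): list=[42, 8, 67, 90, 86, 6, 7, 4] cursor@8
After 9 (delete_current): list=[42, 67, 90, 86, 6, 7, 4] cursor@67
After 10 (delete_current): list=[42, 90, 86, 6, 7, 4] cursor@90

Answer: 90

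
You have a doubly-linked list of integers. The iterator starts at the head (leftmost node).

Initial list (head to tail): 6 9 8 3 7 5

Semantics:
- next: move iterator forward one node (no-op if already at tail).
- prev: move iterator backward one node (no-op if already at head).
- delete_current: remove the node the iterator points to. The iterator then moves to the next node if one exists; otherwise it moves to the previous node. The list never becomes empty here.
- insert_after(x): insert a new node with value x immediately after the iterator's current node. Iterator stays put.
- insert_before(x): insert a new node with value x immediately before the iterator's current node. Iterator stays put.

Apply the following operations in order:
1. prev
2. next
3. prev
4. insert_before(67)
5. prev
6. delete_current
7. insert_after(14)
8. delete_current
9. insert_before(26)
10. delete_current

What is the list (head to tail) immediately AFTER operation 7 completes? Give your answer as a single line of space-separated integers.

Answer: 6 14 9 8 3 7 5

Derivation:
After 1 (prev): list=[6, 9, 8, 3, 7, 5] cursor@6
After 2 (next): list=[6, 9, 8, 3, 7, 5] cursor@9
After 3 (prev): list=[6, 9, 8, 3, 7, 5] cursor@6
After 4 (insert_before(67)): list=[67, 6, 9, 8, 3, 7, 5] cursor@6
After 5 (prev): list=[67, 6, 9, 8, 3, 7, 5] cursor@67
After 6 (delete_current): list=[6, 9, 8, 3, 7, 5] cursor@6
After 7 (insert_after(14)): list=[6, 14, 9, 8, 3, 7, 5] cursor@6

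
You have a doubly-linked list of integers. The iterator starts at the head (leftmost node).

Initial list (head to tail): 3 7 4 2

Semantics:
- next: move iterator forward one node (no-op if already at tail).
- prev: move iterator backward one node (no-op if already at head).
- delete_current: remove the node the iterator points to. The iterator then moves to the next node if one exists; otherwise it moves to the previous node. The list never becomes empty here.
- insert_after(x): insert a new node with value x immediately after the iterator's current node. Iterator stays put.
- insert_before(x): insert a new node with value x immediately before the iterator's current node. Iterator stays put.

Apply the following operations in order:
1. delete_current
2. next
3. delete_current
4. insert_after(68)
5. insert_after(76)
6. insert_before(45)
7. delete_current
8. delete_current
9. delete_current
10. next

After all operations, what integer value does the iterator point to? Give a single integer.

Answer: 45

Derivation:
After 1 (delete_current): list=[7, 4, 2] cursor@7
After 2 (next): list=[7, 4, 2] cursor@4
After 3 (delete_current): list=[7, 2] cursor@2
After 4 (insert_after(68)): list=[7, 2, 68] cursor@2
After 5 (insert_after(76)): list=[7, 2, 76, 68] cursor@2
After 6 (insert_before(45)): list=[7, 45, 2, 76, 68] cursor@2
After 7 (delete_current): list=[7, 45, 76, 68] cursor@76
After 8 (delete_current): list=[7, 45, 68] cursor@68
After 9 (delete_current): list=[7, 45] cursor@45
After 10 (next): list=[7, 45] cursor@45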